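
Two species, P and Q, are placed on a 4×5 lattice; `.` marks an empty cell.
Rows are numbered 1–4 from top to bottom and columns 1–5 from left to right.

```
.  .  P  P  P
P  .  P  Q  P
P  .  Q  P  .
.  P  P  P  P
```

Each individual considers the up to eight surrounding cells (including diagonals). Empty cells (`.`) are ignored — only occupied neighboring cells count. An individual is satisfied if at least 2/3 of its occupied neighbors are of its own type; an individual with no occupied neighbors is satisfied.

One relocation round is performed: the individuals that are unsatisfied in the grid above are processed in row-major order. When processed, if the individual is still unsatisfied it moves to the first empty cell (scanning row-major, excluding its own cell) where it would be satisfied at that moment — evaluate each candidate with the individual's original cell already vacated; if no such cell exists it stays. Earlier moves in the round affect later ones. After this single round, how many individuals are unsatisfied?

3

Initially unsatisfied (in order): (2,3), (2,4), (3,3).
  (2,3) → (1,1).
  (2,4): no empty cell satisfies it; stays.
  (3,3): no empty cell satisfies it; stays.
Resulting grid:
P . P P P
P . . Q P
P . Q P .
. P P P P
Unsatisfied now: (1,3), (2,4), (3,3).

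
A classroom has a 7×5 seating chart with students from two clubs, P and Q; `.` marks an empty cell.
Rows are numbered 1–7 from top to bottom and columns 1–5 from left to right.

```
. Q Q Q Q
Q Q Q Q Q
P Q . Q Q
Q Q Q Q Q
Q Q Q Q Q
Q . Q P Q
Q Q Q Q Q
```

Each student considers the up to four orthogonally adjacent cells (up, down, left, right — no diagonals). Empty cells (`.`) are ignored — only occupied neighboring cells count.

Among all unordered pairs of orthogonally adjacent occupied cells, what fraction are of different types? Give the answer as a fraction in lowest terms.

Scan each occupied cell's neighbors to the right and below so each pair is counted once.
From row 1: 0 unlike of 7 pairs (running 0/7).
From row 2: 1 unlike of 8 pairs (running 1/15).
From row 3: 2 unlike of 6 pairs (running 3/21).
From row 4: 0 unlike of 9 pairs (running 3/30).
From row 5: 1 unlike of 8 pairs (running 4/38).
From row 6: 3 unlike of 6 pairs (running 7/44).
From row 7: 0 unlike of 4 pairs (running 7/48).
Total adjacent occupied pairs: 48; unlike-type pairs: 7.
7/48 is already in lowest terms.

7/48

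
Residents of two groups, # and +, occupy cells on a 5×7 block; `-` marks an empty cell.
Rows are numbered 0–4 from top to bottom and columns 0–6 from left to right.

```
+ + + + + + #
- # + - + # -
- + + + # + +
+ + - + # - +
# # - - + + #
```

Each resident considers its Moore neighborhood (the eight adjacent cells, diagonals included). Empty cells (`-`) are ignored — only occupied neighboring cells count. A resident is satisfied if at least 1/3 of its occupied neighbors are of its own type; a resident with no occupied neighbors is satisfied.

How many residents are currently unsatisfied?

Row 0: (0,0)+ 1/2 ok · (0,1)+ 3/4 ok · (0,2)+ 3/4 ok · (0,3)+ 4/4 ok · (0,4)+ 3/4 ok · (0,5)+ 2/4 ok · (0,6)# 1/2 ok
Row 1: (1,1)# 0/6 unhappy · (1,2)+ 6/7 ok · (1,4)+ 5/7 ok · (1,5)# 2/7 unhappy
Row 2: (2,1)+ 4/5 ok · (2,2)+ 5/6 ok · (2,3)+ 4/6 ok · (2,4)# 2/6 ok · (2,5)+ 3/6 ok · (2,6)+ 2/3 ok
Row 3: (3,0)+ 2/4 ok · (3,1)+ 3/5 ok · (3,3)+ 3/5 ok · (3,4)# 1/6 unhappy · (3,6)+ 3/4 ok
Row 4: (4,0)# 1/3 ok · (4,1)# 1/3 ok · (4,4)+ 2/3 ok · (4,5)+ 2/4 ok · (4,6)# 0/2 unhappy
Unsatisfied: (1,1), (1,5), (3,4), (4,6) — 4 in total.

4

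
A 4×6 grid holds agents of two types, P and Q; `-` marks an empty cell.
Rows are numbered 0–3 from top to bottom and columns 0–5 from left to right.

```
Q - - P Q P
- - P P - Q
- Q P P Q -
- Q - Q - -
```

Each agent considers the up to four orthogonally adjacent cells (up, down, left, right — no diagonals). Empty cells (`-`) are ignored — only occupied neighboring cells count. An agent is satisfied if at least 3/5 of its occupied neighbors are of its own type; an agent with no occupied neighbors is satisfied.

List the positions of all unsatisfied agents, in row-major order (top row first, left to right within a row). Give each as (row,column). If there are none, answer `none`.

(0,3), (0,4), (0,5), (1,5), (2,1), (2,3), (2,4), (3,3)

Row 0: (0,0)Q 0/0 ok · (0,3)P 1/2 unhappy · (0,4)Q 0/2 unhappy · (0,5)P 0/2 unhappy
Row 1: (1,2)P 2/2 ok · (1,3)P 3/3 ok · (1,5)Q 0/1 unhappy
Row 2: (2,1)Q 1/2 unhappy · (2,2)P 2/3 ok · (2,3)P 2/4 unhappy · (2,4)Q 0/1 unhappy
Row 3: (3,1)Q 1/1 ok · (3,3)Q 0/1 unhappy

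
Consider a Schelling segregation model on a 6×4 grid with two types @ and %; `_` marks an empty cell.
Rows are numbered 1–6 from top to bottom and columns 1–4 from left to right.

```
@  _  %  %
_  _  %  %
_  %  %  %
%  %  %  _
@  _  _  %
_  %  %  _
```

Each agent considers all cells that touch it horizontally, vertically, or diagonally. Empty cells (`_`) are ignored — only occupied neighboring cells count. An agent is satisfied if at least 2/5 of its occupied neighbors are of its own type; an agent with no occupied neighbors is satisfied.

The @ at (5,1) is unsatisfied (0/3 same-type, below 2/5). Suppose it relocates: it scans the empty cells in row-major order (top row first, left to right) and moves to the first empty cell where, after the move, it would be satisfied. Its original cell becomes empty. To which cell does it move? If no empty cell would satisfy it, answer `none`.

(2,1)

Vacating (5,1). Empty cells in order:
  (1,2): 1/3 same-type → still unsatisfied.
  (2,1): 1/2 same-type → satisfied — stop here.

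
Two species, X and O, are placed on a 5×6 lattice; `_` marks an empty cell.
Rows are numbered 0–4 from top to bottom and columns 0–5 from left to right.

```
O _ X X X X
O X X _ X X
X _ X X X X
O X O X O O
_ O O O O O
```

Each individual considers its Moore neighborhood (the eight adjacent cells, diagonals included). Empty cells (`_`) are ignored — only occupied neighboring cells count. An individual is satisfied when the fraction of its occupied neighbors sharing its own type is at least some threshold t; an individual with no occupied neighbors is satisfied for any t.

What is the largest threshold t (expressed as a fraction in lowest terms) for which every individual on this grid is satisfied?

(0,0)O 1/2
(0,2)X 3/3
(0,3)X 4/4
(0,4)X 4/4
(0,5)X 3/3
(1,0)O 1/3
(1,1)X 4/6
(1,2)X 5/5
(1,4)X 7/7
(1,5)X 5/5
(2,0)X 2/4
(2,2)X 5/6
(2,3)X 5/7
(2,4)X 5/7
(2,5)X 3/5
(3,0)O 1/3
(3,1)X 2/6
(3,2)O 3/7
(3,3)X 3/8
(3,4)O 4/8
(3,5)O 3/5
(4,1)O 3/4
(4,2)O 3/5
(4,3)O 4/5
(4,4)O 4/5
(4,5)O 3/3
The smallest same-type fraction is 1/3 at (1,0), which reduces to 1/3. Any threshold above that leaves this individual unsatisfied.

1/3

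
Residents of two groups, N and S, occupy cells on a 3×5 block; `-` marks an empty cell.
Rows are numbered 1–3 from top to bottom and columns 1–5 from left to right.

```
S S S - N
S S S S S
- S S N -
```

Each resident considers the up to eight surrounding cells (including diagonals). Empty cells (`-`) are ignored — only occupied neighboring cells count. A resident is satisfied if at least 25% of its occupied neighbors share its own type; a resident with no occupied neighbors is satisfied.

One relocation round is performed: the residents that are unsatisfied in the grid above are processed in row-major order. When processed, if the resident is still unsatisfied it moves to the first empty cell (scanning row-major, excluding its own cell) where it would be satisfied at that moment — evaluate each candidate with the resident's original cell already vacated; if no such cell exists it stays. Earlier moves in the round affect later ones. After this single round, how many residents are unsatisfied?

1

Initially unsatisfied (in order): (1,5), (3,4).
  (1,5) → (3,5).
  (3,4): no empty cell satisfies it; stays.
Resulting grid:
S S S - -
S S S S S
- S S N N
Unsatisfied now: (3,4).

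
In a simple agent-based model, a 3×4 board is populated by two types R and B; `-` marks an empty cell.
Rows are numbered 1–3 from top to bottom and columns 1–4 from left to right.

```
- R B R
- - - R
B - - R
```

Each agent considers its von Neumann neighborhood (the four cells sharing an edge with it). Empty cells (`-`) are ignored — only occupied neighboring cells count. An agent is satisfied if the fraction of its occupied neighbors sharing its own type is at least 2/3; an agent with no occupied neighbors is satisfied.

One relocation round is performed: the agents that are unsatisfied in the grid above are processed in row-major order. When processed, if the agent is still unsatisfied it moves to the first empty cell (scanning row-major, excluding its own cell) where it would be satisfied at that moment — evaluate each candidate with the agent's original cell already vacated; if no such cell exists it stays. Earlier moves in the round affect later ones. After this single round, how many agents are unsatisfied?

0

Initially unsatisfied (in order): (1,2), (1,3), (1,4).
  (1,2) → (1,1).
  (1,3) → (2,2).
  (1,4): now satisfied by earlier moves; stays.
Resulting grid:
R - - R
- B - R
B - - R
All satisfied now.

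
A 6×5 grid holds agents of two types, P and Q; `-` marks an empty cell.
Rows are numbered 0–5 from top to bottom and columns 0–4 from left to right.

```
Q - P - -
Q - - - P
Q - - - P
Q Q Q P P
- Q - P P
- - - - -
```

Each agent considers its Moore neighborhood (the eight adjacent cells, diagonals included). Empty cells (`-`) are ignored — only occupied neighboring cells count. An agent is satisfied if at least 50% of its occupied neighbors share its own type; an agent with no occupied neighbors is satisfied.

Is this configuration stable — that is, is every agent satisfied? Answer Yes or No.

(0,0)Q 1/1 satisfied
(0,2)P 0/0 satisfied
(1,0)Q 2/2 satisfied
(1,4)P 1/1 satisfied
(2,0)Q 3/3 satisfied
(2,4)P 3/3 satisfied
(3,0)Q 3/3 satisfied
(3,1)Q 4/4 satisfied
(3,2)Q 2/4 satisfied
(3,3)P 4/5 satisfied
(3,4)P 4/4 satisfied
(4,1)Q 3/3 satisfied
(4,3)P 3/4 satisfied
(4,4)P 3/3 satisfied
All meet the threshold, so the configuration is stable.

Yes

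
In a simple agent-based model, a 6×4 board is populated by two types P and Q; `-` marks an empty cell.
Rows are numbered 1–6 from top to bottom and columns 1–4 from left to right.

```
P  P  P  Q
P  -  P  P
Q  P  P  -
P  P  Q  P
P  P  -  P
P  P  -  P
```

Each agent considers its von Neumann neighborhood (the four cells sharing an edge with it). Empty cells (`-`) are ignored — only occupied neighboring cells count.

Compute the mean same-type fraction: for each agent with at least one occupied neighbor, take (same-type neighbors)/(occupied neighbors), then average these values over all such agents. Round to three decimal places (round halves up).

0.696

Row 1: (1,1)P 2/2 · (1,2)P 2/2 · (1,3)P 2/3 · (1,4)Q 0/2
Row 2: (2,1)P 1/2 · (2,3)P 3/3 · (2,4)P 1/2
Row 3: (3,1)Q 0/3 · (3,2)P 2/3 · (3,3)P 2/3
Row 4: (4,1)P 2/3 · (4,2)P 3/4 · (4,3)Q 0/3 · (4,4)P 1/2
Row 5: (5,1)P 3/3 · (5,2)P 3/3 · (5,4)P 2/2
Row 6: (6,1)P 2/2 · (6,2)P 2/2 · (6,4)P 1/1
Sum over 20 agents: 2/2 + 2/2 + 2/3 + 0/2 + 1/2 + 3/3 + 1/2 + 0/3 + 2/3 + 2/3 + 2/3 + 3/4 + 0/3 + 1/2 + 3/3 + 3/3 + 2/2 + 2/2 + 2/2 + 1/1 = 167/12; mean = 167/12 ÷ 20 = 167/240 = 0.695833… → 0.696.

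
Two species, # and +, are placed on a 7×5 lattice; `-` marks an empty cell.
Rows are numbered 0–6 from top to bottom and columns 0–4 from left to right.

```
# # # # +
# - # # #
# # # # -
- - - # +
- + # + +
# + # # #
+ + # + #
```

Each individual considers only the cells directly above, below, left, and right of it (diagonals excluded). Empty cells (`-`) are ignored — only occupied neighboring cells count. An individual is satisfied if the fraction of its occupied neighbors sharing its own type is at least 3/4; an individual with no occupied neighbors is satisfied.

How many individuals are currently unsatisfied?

18

(0,0)# 2/2 ok
(0,1)# 2/2 ok
(0,2)# 3/3 ok
(0,3)# 2/3 unhappy
(0,4)+ 0/2 unhappy
(1,0)# 2/2 ok
(1,2)# 3/3 ok
(1,3)# 4/4 ok
(1,4)# 1/2 unhappy
(2,0)# 2/2 ok
(2,1)# 2/2 ok
(2,2)# 3/3 ok
(2,3)# 3/3 ok
(3,3)# 1/3 unhappy
(3,4)+ 1/2 unhappy
(4,1)+ 1/2 unhappy
(4,2)# 1/3 unhappy
(4,3)+ 1/4 unhappy
(4,4)+ 2/3 unhappy
(5,0)# 0/2 unhappy
(5,1)+ 2/4 unhappy
(5,2)# 3/4 ok
(5,3)# 2/4 unhappy
(5,4)# 2/3 unhappy
(6,0)+ 1/2 unhappy
(6,1)+ 2/3 unhappy
(6,2)# 1/3 unhappy
(6,3)+ 0/3 unhappy
(6,4)# 1/2 unhappy
Unsatisfied: (0,3), (0,4), (1,4), (3,3), (3,4), (4,1), (4,2), (4,3), (4,4), (5,0), (5,1), (5,3), (5,4), (6,0), (6,1), (6,2), (6,3), (6,4) — 18 in total.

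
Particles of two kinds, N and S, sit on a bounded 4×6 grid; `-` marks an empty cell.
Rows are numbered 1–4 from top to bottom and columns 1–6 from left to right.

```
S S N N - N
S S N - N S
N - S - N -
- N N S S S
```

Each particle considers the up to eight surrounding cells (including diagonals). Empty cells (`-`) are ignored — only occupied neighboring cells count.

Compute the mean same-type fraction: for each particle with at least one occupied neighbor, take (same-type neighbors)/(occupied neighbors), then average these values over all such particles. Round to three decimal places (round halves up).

0.537

Row 1: (1,1)S 3/3 · (1,2)S 3/5 · (1,3)N 2/4 · (1,4)N 3/3 · (1,6)N 1/2
Row 2: (2,1)S 3/4 · (2,2)S 4/7 · (2,3)N 2/5 · (2,5)N 3/4 · (2,6)S 0/3
Row 3: (3,1)N 1/3 · (3,3)S 2/5 · (3,5)N 1/5
Row 4: (4,2)N 2/3 · (4,3)N 1/3 · (4,4)S 2/4 · (4,5)S 2/3 · (4,6)S 1/2
Sum over 18 particles: 3/3 + 3/5 + 2/4 + 3/3 + 1/2 + 3/4 + 4/7 + 2/5 + 3/4 + 0/3 + 1/3 + 2/5 + 1/5 + 2/3 + 1/3 + 2/4 + 2/3 + 1/2 = 677/70; mean = 677/70 ÷ 18 = 677/1260 = 0.537301… → 0.537.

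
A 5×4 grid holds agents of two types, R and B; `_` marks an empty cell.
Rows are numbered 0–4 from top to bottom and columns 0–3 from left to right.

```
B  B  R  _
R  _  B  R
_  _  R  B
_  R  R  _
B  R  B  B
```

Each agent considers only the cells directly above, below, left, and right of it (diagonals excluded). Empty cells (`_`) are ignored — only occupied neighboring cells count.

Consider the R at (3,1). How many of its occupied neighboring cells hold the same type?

2

Occupied neighbors of (3,1): (4,1)=R, (3,2)=R.
Same type (R): 2 of 2.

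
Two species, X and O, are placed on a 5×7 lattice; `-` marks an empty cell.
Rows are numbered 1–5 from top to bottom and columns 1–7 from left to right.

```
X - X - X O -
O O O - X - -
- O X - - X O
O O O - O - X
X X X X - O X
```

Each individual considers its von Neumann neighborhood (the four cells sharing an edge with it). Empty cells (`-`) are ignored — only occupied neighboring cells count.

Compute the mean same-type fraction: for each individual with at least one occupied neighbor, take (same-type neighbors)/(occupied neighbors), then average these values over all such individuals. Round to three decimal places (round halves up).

Row 1: (1,1)X 0/1 · (1,3)X 0/1 · (1,5)X 1/2 · (1,6)O 0/1
Row 2: (2,1)O 1/2 · (2,2)O 3/3 · (2,3)O 1/3 · (2,5)X 1/1
Row 3: (3,2)O 2/3 · (3,3)X 0/3 · (3,6)X 0/1 · (3,7)O 0/2
Row 4: (4,1)O 1/2 · (4,2)O 3/4 · (4,3)O 1/3 · (4,5)O — no occupied neighbors · (4,7)X 1/2
Row 5: (5,1)X 1/2 · (5,2)X 2/3 · (5,3)X 2/3 · (5,4)X 1/1 · (5,6)O 0/1 · (5,7)X 1/2
Sum over 22 individuals: 0/1 + 0/1 + 1/2 + 0/1 + 1/2 + 3/3 + 1/3 + 1/1 + 2/3 + 0/3 + 0/1 + 0/2 + 1/2 + 3/4 + 1/3 + 1/2 + 1/2 + 2/3 + 2/3 + 1/1 + 0/1 + 1/2 = 113/12; mean = 113/12 ÷ 22 = 113/264 = 0.428030… → 0.428.

0.428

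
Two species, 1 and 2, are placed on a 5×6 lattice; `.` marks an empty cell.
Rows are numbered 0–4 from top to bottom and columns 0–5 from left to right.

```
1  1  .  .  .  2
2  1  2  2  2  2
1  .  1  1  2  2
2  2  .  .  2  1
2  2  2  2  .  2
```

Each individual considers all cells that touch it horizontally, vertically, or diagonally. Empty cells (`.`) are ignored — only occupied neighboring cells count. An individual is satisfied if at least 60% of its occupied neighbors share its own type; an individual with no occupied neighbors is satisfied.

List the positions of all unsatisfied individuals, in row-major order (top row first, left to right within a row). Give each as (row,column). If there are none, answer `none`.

(0,1), (1,0), (1,2), (2,0), (2,2), (2,3), (3,5), (4,5)

Row 0: (0,0)1 2/3 ✓ · (0,1)1 2/4 ✗ · (0,5)2 2/2 ✓
Row 1: (1,0)2 0/4 ✗ · (1,1)1 4/6 ✓ · (1,2)2 1/5 ✗ · (1,3)2 3/5 ✓ · (1,4)2 5/6 ✓ · (1,5)2 4/4 ✓
Row 2: (2,0)1 1/4 ✗ · (2,2)1 2/5 ✗ · (2,3)1 1/6 ✗ · (2,4)2 5/7 ✓ · (2,5)2 4/5 ✓
Row 3: (3,0)2 3/4 ✓ · (3,1)2 4/6 ✓ · (3,4)2 4/6 ✓ · (3,5)1 0/4 ✗
Row 4: (4,0)2 3/3 ✓ · (4,1)2 4/4 ✓ · (4,2)2 3/3 ✓ · (4,3)2 2/2 ✓ · (4,5)2 1/2 ✗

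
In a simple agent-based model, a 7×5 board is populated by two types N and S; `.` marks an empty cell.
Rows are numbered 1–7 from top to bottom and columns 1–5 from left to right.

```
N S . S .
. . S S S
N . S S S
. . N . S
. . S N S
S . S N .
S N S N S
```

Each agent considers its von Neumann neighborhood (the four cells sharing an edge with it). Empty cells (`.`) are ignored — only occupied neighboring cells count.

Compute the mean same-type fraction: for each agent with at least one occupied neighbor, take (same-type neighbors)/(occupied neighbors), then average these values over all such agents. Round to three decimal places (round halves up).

Row 1: (1,1)N 0/1 · (1,2)S 0/1 · (1,4)S 1/1
Row 2: (2,3)S 2/2 · (2,4)S 4/4 · (2,5)S 2/2
Row 3: (3,1)N — no occupied neighbors · (3,3)S 2/3 · (3,4)S 3/3 · (3,5)S 3/3
Row 4: (4,3)N 0/2 · (4,5)S 2/2
Row 5: (5,3)S 1/3 · (5,4)N 1/3 · (5,5)S 1/2
Row 6: (6,1)S 1/1 · (6,3)S 2/3 · (6,4)N 2/3
Row 7: (7,1)S 1/2 · (7,2)N 0/2 · (7,3)S 1/3 · (7,4)N 1/3 · (7,5)S 0/1
Sum over 22 agents: 0/1 + 0/1 + 1/1 + 2/2 + 4/4 + 2/2 + 2/3 + 3/3 + 3/3 + 0/2 + 2/2 + 1/3 + 1/3 + 1/2 + 1/1 + 2/3 + 2/3 + 1/2 + 0/2 + 1/3 + 1/3 + 0/1 = 37/3; mean = 37/3 ÷ 22 = 37/66 = 0.560606… → 0.561.

0.561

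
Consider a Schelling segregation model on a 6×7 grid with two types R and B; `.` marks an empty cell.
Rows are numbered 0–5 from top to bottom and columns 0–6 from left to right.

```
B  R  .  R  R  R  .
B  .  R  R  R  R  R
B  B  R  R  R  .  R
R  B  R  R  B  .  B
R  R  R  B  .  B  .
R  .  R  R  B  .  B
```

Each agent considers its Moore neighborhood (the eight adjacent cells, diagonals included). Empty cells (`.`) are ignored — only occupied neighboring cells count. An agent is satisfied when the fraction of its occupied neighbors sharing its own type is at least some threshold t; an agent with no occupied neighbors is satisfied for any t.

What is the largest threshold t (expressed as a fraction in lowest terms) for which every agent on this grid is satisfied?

1/4

Row 0: (0,0)B 1/2 · (0,1)R 1/3 · (0,3)R 4/4 · (0,4)R 5/5 · (0,5)R 4/4
Row 1: (1,0)B 3/4 · (1,2)R 5/6 · (1,3)R 7/7 · (1,4)R 7/7 · (1,5)R 6/6 · (1,6)R 3/3
Row 2: (2,0)B 3/4 · (2,1)B 3/7 · (2,2)R 5/7 · (2,3)R 7/8 · (2,4)R 5/6 · (2,6)R 2/3
Row 3: (3,0)R 2/5 · (3,1)B 2/8 · (3,2)R 5/8 · (3,3)R 5/7 · (3,4)B 2/5 · (3,6)B 1/2
Row 4: (4,0)R 3/4 · (4,1)R 6/7 · (4,2)R 5/7 · (4,3)B 2/7 · (4,5)B 4/4
Row 5: (5,0)R 2/2 · (5,2)R 3/4 · (5,3)R 2/4 · (5,4)B 2/3 · (5,6)B 1/1
The smallest same-type fraction is 2/8 at (3,1), which reduces to 1/4. Any threshold above that leaves this agent unsatisfied.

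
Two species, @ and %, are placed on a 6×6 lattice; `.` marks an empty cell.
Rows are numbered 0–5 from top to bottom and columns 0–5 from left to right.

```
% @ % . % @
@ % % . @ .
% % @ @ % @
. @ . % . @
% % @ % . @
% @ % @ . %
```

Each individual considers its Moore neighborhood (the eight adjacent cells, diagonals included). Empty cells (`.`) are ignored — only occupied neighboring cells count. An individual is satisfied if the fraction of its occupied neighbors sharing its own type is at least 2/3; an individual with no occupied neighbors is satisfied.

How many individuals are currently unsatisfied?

(0,0)% 1/3 ✗
(0,1)@ 1/5 ✗
(0,2)% 2/3 ✓
(0,4)% 0/2 ✗
(0,5)@ 1/2 ✗
(1,0)@ 1/5 ✗
(1,1)% 5/8 ✗
(1,2)% 3/6 ✗
(1,4)@ 3/5 ✗
(2,0)% 2/4 ✗
(2,1)% 3/6 ✗
(2,2)@ 2/6 ✗
(2,3)@ 2/5 ✗
(2,4)% 1/5 ✗
(2,5)@ 2/3 ✓
(3,1)@ 2/6 ✗
(3,3)% 2/5 ✗
(3,5)@ 2/3 ✓
(4,0)% 2/4 ✗
(4,1)% 3/6 ✗
(4,2)@ 3/7 ✗
(4,3)% 2/4 ✗
(4,5)@ 1/2 ✗
(5,0)% 2/3 ✓
(5,1)@ 1/5 ✗
(5,2)% 2/5 ✗
(5,3)@ 1/3 ✗
(5,5)% 0/1 ✗
Unsatisfied: (0,0), (0,1), (0,4), (0,5), (1,0), (1,1), (1,2), (1,4), (2,0), (2,1), (2,2), (2,3), (2,4), (3,1), (3,3), (4,0), (4,1), (4,2), (4,3), (4,5), (5,1), (5,2), (5,3), (5,5) — 24 in total.

24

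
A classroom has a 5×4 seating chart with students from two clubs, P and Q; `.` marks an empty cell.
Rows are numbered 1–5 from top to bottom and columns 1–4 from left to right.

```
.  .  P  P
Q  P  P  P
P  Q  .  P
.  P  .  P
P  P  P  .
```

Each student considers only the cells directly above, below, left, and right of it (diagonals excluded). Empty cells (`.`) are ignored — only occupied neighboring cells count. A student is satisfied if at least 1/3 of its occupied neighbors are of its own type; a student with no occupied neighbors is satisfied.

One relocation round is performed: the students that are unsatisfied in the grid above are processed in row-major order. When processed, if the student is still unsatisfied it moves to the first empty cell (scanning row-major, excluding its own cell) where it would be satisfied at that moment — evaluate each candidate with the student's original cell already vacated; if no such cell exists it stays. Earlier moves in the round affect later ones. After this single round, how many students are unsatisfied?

Initially unsatisfied (in order): (2,1), (3,1), (3,2).
  (2,1) → (1,1).
  (3,1) → (1,2).
  (3,2) → (2,1).
Resulting grid:
Q P P P
Q P P P
. . . P
. P . P
P P P .
All satisfied now.

0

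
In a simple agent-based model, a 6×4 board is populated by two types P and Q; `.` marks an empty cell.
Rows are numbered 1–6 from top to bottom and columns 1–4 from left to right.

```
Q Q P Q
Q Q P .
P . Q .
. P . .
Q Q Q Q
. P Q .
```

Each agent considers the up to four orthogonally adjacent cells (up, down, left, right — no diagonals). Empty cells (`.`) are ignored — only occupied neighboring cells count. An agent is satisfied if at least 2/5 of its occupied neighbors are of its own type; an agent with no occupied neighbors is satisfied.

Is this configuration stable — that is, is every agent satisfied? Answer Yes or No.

No

(1,1)Q 2/2 ✓
(1,2)Q 2/3 ✓
(1,3)P 1/3 ✗
(1,4)Q 0/1 ✗
(2,1)Q 2/3 ✓
(2,2)Q 2/3 ✓
(2,3)P 1/3 ✗
(3,1)P 0/1 ✗
(3,3)Q 0/1 ✗
(4,2)P 0/1 ✗
(5,1)Q 1/1 ✓
(5,2)Q 2/4 ✓
(5,3)Q 3/3 ✓
(5,4)Q 1/1 ✓
(6,2)P 0/2 ✗
(6,3)Q 1/2 ✓
For instance (1,3) has only 1/3 same-type neighbors, below 2/5.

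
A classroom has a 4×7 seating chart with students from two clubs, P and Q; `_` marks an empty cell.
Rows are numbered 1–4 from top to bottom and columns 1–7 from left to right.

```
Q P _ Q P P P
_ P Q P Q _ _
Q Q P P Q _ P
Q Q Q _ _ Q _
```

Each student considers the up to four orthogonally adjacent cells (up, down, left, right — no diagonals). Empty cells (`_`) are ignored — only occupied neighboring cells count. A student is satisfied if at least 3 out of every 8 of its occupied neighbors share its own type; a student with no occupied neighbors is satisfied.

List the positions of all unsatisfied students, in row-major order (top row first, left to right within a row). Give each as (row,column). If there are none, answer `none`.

(1,1), (1,4), (1,5), (2,2), (2,3), (2,4), (2,5), (3,3)

Row 1: (1,1)Q 0/1 unhappy · (1,2)P 1/2 ok · (1,4)Q 0/2 unhappy · (1,5)P 1/3 unhappy · (1,6)P 2/2 ok · (1,7)P 1/1 ok
Row 2: (2,2)P 1/3 unhappy · (2,3)Q 0/3 unhappy · (2,4)P 1/4 unhappy · (2,5)Q 1/3 unhappy
Row 3: (3,1)Q 2/2 ok · (3,2)Q 2/4 ok · (3,3)P 1/4 unhappy · (3,4)P 2/3 ok · (3,5)Q 1/2 ok · (3,7)P 0/0 ok
Row 4: (4,1)Q 2/2 ok · (4,2)Q 3/3 ok · (4,3)Q 1/2 ok · (4,6)Q 0/0 ok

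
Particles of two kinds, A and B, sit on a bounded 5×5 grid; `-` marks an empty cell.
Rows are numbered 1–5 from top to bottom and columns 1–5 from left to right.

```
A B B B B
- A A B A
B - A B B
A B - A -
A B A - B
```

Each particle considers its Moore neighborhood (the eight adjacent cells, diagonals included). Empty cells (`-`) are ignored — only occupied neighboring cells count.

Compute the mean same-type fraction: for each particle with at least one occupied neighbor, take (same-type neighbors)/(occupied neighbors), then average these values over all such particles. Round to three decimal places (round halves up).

(1,1)A 1/2
(1,2)B 1/4
(1,3)B 3/5
(1,4)B 3/5
(1,5)B 2/3
(2,2)A 3/6
(2,3)A 2/7
(2,4)B 5/8
(2,5)A 0/5
(3,1)B 1/3
(3,3)A 3/6
(3,4)B 2/6
(3,5)B 2/4
(4,1)A 1/4
(4,2)B 2/6
(4,4)A 2/5
(5,1)A 1/3
(5,2)B 1/4
(5,3)A 1/3
(5,5)B 0/1
Sum over 20 particles: 1/2 + 1/4 + 3/5 + 3/5 + 2/3 + 3/6 + 2/7 + 5/8 + 0/5 + 1/3 + 3/6 + 2/6 + 2/4 + 1/4 + 2/6 + 2/5 + 1/3 + 1/4 + 1/3 + 0/1 = 6379/840; mean = 6379/840 ÷ 20 = 6379/16800 = 0.379702… → 0.380.

0.380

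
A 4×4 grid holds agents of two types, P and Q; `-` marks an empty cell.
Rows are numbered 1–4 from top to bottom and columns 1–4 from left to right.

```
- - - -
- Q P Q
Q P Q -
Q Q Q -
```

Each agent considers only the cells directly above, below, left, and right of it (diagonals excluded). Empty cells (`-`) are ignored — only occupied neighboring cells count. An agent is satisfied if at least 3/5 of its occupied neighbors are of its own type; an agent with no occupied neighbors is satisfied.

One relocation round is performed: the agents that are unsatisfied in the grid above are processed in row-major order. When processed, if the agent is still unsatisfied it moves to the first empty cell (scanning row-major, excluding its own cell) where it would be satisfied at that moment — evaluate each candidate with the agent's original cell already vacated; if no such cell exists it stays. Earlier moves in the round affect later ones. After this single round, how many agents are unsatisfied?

Initially unsatisfied (in order): (2,2), (2,3), (2,4), (3,1), (3,2), (3,3).
  (2,2) → (1,1).
  (2,3) → (1,3).
  (2,4): now satisfied by earlier moves; stays.
  (3,1) → (2,1).
  (3,2): no empty cell satisfies it; stays.
  (3,3) → (3,1).
Resulting grid:
Q - P -
Q - - Q
Q P - -
Q Q Q -
Unsatisfied now: (3,2).

1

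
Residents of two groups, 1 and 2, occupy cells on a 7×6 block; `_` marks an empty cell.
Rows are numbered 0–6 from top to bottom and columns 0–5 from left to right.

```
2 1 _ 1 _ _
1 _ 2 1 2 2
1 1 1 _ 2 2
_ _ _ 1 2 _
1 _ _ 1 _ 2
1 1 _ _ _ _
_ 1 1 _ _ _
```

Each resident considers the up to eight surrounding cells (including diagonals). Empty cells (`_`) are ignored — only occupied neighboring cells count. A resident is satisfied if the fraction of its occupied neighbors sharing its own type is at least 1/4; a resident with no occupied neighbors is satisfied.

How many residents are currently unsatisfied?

Row 0: (0,0)2 0/2 unhappy · (0,1)1 1/3 ok · (0,3)1 1/3 ok
Row 1: (1,0)1 3/4 ok · (1,2)2 0/5 unhappy · (1,3)1 2/5 ok · (1,4)2 3/5 ok · (1,5)2 3/3 ok
Row 2: (2,0)1 2/2 ok · (2,1)1 3/4 ok · (2,2)1 3/4 ok · (2,4)2 4/6 ok · (2,5)2 4/4 ok
Row 3: (3,3)1 2/4 ok · (3,4)2 3/5 ok
Row 4: (4,0)1 2/2 ok · (4,3)1 1/2 ok · (4,5)2 1/1 ok
Row 5: (5,0)1 3/3 ok · (5,1)1 4/4 ok
Row 6: (6,1)1 3/3 ok · (6,2)1 2/2 ok
Unsatisfied: (0,0), (1,2) — 2 in total.

2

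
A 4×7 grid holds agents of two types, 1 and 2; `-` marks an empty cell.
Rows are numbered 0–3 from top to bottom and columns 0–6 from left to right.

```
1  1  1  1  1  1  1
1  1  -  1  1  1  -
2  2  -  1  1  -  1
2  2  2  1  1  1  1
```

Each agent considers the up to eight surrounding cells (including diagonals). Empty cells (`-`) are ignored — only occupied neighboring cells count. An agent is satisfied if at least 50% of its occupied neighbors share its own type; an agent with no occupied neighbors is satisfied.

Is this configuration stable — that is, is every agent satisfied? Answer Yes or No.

(0,0)1 3/3 ok
(0,1)1 4/4 ok
(0,2)1 4/4 ok
(0,3)1 4/4 ok
(0,4)1 5/5 ok
(0,5)1 4/4 ok
(0,6)1 2/2 ok
(1,0)1 3/5 ok
(1,1)1 4/6 ok
(1,3)1 6/6 ok
(1,4)1 7/7 ok
(1,5)1 6/6 ok
(2,0)2 3/5 ok
(2,1)2 4/6 ok
(2,3)1 5/6 ok
(2,4)1 7/7 ok
(2,6)1 3/3 ok
(3,0)2 3/3 ok
(3,1)2 4/4 ok
(3,2)2 2/4 ok
(3,3)1 3/4 ok
(3,4)1 4/4 ok
(3,5)1 4/4 ok
(3,6)1 2/2 ok
All meet the threshold, so the configuration is stable.

Yes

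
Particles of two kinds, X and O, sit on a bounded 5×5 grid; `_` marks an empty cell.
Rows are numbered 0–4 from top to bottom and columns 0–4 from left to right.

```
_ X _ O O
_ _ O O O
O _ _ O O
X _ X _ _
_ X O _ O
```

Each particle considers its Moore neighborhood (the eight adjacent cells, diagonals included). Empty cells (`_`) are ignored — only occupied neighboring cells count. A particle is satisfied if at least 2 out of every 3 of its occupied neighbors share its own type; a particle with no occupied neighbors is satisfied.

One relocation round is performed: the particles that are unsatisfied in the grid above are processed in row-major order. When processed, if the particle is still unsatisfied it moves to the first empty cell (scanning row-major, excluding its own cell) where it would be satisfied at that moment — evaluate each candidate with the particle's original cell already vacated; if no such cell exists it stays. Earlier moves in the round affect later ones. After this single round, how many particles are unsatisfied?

0

Initially unsatisfied (in order): (0,1), (2,0), (3,0), (3,2), (4,2).
  (0,1) → (0,0).
  (2,0) → (0,2).
  (3,0): now satisfied by earlier moves; stays.
  (3,2) → (1,0).
  (4,2) → (2,2).
Resulting grid:
X _ O O O
X _ O O O
_ _ O O O
X _ _ _ _
_ X _ _ O
All satisfied now.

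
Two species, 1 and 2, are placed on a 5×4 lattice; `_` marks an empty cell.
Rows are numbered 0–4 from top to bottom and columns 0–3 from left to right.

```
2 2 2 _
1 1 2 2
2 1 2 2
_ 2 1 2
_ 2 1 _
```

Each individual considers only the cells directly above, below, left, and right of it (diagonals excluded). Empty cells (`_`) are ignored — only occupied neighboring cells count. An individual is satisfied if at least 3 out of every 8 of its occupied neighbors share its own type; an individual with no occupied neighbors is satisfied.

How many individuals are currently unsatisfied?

5

Row 0: (0,0)2 1/2 ok · (0,1)2 2/3 ok · (0,2)2 2/2 ok
Row 1: (1,0)1 1/3 unhappy · (1,1)1 2/4 ok · (1,2)2 3/4 ok · (1,3)2 2/2 ok
Row 2: (2,0)2 0/2 unhappy · (2,1)1 1/4 unhappy · (2,2)2 2/4 ok · (2,3)2 3/3 ok
Row 3: (3,1)2 1/3 unhappy · (3,2)1 1/4 unhappy · (3,3)2 1/2 ok
Row 4: (4,1)2 1/2 ok · (4,2)1 1/2 ok
Unsatisfied: (1,0), (2,0), (2,1), (3,1), (3,2) — 5 in total.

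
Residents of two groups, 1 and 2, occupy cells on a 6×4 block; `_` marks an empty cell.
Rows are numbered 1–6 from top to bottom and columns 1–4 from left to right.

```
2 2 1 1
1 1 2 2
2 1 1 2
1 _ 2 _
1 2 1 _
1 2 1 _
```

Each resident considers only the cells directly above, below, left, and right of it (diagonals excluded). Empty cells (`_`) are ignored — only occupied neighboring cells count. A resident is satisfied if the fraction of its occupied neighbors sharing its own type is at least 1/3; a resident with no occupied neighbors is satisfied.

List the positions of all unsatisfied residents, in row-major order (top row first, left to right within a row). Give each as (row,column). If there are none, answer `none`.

Row 1: (1,1)2 1/2 ✓ · (1,2)2 1/3 ✓ · (1,3)1 1/3 ✓ · (1,4)1 1/2 ✓
Row 2: (2,1)1 1/3 ✓ · (2,2)1 2/4 ✓ · (2,3)2 1/4 ✗ · (2,4)2 2/3 ✓
Row 3: (3,1)2 0/3 ✗ · (3,2)1 2/3 ✓ · (3,3)1 1/4 ✗ · (3,4)2 1/2 ✓
Row 4: (4,1)1 1/2 ✓ · (4,3)2 0/2 ✗
Row 5: (5,1)1 2/3 ✓ · (5,2)2 1/3 ✓ · (5,3)1 1/3 ✓
Row 6: (6,1)1 1/2 ✓ · (6,2)2 1/3 ✓ · (6,3)1 1/2 ✓

(2,3), (3,1), (3,3), (4,3)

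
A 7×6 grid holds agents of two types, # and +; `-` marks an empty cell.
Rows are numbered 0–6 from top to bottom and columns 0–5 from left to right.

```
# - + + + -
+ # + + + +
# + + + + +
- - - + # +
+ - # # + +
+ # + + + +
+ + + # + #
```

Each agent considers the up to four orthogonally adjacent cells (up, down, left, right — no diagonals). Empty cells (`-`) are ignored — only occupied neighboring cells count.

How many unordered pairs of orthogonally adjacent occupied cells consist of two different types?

22

Scan each occupied cell's neighbors to the right and below so each pair is counted once.
From row 0: 1 unlike of 6 pairs (running 1/6).
From row 1: 4 unlike of 11 pairs (running 5/17).
From row 2: 2 unlike of 8 pairs (running 7/25).
From row 3: 4 unlike of 5 pairs (running 11/30).
From row 4: 3 unlike of 8 pairs (running 14/38).
From row 5: 5 unlike of 11 pairs (running 19/49).
From row 6: 3 unlike of 5 pairs (running 22/54).
Total adjacent occupied pairs: 54; unlike-type pairs: 22.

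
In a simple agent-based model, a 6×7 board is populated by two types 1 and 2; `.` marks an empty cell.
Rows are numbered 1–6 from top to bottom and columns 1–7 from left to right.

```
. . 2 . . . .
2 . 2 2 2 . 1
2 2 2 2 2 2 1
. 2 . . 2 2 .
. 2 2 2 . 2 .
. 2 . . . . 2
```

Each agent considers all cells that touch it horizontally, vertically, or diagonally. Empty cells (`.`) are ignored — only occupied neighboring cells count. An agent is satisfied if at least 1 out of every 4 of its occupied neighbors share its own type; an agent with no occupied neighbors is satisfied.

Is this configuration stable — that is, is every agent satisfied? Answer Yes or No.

Row 1: (1,3)2 2/2 ok
Row 2: (2,1)2 2/2 ok · (2,3)2 5/5 ok · (2,4)2 6/6 ok · (2,5)2 4/4 ok · (2,7)1 1/2 ok
Row 3: (3,1)2 3/3 ok · (3,2)2 5/5 ok · (3,3)2 5/5 ok · (3,4)2 6/6 ok · (3,5)2 6/6 ok · (3,6)2 4/6 ok · (3,7)1 1/3 ok
Row 4: (4,2)2 5/5 ok · (4,5)2 6/6 ok · (4,6)2 4/5 ok
Row 5: (5,2)2 3/3 ok · (5,3)2 4/4 ok · (5,4)2 2/2 ok · (5,6)2 3/3 ok
Row 6: (6,2)2 2/2 ok · (6,7)2 1/1 ok
All meet the threshold, so the configuration is stable.

Yes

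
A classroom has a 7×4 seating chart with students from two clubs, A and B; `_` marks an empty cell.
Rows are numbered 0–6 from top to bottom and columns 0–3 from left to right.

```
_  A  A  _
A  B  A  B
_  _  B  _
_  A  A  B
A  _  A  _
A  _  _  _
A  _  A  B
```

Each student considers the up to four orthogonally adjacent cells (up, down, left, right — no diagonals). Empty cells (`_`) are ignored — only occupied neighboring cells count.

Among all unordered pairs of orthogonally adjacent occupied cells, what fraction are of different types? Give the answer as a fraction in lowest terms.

Scan each occupied cell's neighbors to the right and below so each pair is counted once.
From row 0: 1 unlike of 3 pairs (running 1/3).
From row 1: 4 unlike of 4 pairs (running 5/7).
From row 2: 1 unlike of 1 pairs (running 6/8).
From row 3: 1 unlike of 3 pairs (running 7/11).
From row 4: 0 unlike of 1 pairs (running 7/12).
From row 5: 0 unlike of 1 pairs (running 7/13).
From row 6: 1 unlike of 1 pairs (running 8/14).
Total adjacent occupied pairs: 14; unlike-type pairs: 8.
8/14 reduces to 4/7.

4/7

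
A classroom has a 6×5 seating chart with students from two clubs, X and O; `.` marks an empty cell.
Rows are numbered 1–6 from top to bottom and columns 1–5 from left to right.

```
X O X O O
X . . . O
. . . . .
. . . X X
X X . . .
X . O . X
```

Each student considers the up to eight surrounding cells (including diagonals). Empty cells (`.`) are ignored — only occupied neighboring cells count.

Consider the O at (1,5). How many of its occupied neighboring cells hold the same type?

Occupied neighbors of (1,5): (1,4)=O, (2,5)=O.
Same type (O): 2 of 2.

2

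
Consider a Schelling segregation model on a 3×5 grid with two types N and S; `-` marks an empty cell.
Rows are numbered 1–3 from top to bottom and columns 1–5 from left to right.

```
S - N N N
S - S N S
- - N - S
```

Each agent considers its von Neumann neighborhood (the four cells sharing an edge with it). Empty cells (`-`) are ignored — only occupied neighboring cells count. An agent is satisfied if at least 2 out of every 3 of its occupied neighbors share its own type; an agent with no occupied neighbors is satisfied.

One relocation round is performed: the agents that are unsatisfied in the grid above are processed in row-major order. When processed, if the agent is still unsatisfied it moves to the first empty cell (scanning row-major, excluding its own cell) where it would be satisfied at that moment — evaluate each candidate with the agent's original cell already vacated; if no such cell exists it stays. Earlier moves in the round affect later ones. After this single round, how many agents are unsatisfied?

Initially unsatisfied (in order): (1,3), (1,5), (2,3), (2,4), (2,5), (3,3).
  (1,3) → (3,2).
  (1,5) → (3,4).
  (2,3) → (1,2).
  (2,4): now satisfied by earlier moves; stays.
  (2,5) → (2,2).
  (3,3): now satisfied by earlier moves; stays.
Resulting grid:
S S - N -
S S - N -
- N N N S
Unsatisfied now: (3,2), (3,5).

2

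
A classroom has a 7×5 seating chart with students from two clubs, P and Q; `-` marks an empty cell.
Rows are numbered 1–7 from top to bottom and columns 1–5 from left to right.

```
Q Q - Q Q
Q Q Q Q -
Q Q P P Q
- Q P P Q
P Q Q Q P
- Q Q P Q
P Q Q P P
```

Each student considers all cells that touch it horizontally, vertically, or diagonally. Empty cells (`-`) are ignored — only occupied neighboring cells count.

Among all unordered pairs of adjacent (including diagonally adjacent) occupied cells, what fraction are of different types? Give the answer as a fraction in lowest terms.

35/86

Scan each occupied cell's neighbors to the right and below (and the two forward diagonals) so each pair is counted once.
From row 1: 0 unlike of 10 pairs (running 0/10).
From row 2: 5 unlike of 14 pairs (running 5/24).
From row 3: 6 unlike of 15 pairs (running 11/39).
From row 4: 9 unlike of 14 pairs (running 20/53).
From row 5: 6 unlike of 15 pairs (running 26/68).
From row 6: 7 unlike of 14 pairs (running 33/82).
From row 7: 2 unlike of 4 pairs (running 35/86).
Total adjacent occupied pairs: 86; unlike-type pairs: 35.
35/86 is already in lowest terms.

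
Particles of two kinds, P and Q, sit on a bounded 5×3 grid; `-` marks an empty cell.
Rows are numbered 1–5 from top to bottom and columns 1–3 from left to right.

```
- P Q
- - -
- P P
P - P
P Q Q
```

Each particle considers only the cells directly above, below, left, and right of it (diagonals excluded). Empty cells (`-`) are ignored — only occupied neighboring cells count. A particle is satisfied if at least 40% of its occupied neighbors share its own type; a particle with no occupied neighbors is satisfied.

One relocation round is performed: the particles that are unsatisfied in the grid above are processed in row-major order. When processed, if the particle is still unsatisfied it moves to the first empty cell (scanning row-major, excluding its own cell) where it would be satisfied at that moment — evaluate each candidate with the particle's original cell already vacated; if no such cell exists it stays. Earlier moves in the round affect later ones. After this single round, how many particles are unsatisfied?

Initially unsatisfied (in order): (1,2), (1,3).
  (1,2) → (1,1).
  (1,3): now satisfied by earlier moves; stays.
Resulting grid:
P - Q
- - -
- P P
P - P
P Q Q
All satisfied now.

0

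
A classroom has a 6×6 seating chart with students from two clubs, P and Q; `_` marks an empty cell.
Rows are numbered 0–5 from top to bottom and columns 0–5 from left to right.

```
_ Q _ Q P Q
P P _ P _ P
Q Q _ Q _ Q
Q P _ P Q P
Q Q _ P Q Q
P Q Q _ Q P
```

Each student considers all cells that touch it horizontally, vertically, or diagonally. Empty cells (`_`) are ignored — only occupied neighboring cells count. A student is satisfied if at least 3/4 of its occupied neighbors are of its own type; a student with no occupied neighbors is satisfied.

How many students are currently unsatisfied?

25

Row 0: (0,1)Q 0/2 unhappy · (0,3)Q 0/2 unhappy · (0,4)P 2/4 unhappy · (0,5)Q 0/2 unhappy
Row 1: (1,0)P 1/4 unhappy · (1,1)P 1/4 unhappy · (1,3)P 1/3 unhappy · (1,5)P 1/3 unhappy
Row 2: (2,0)Q 2/5 unhappy · (2,1)Q 2/5 unhappy · (2,3)Q 1/3 unhappy · (2,5)Q 1/3 unhappy
Row 3: (3,0)Q 4/5 ok · (3,1)P 0/5 unhappy · (3,3)P 1/4 unhappy · (3,4)Q 4/7 unhappy · (3,5)P 0/4 unhappy
Row 4: (4,0)Q 3/5 unhappy · (4,1)Q 4/6 unhappy · (4,3)P 1/5 unhappy · (4,4)Q 3/7 unhappy · (4,5)Q 3/5 unhappy
Row 5: (5,0)P 0/3 unhappy · (5,1)Q 3/4 ok · (5,2)Q 2/3 unhappy · (5,4)Q 2/4 unhappy · (5,5)P 0/3 unhappy
Unsatisfied: (0,1), (0,3), (0,4), (0,5), (1,0), (1,1), (1,3), (1,5), (2,0), (2,1), (2,3), (2,5), (3,1), (3,3), (3,4), (3,5), (4,0), (4,1), (4,3), (4,4), (4,5), (5,0), (5,2), (5,4), (5,5) — 25 in total.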